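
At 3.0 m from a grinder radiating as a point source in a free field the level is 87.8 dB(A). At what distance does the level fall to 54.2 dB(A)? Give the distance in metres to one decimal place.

For a point source L₁ − L₂ = 20·log₁₀(r₂/r₁), so r₂ = r₁·10^((L₁−L₂)/20).
r₂ = 3.0·10^((87.8−54.2)/20) = 3.0·10^(33.6/20) = 143.59 m.

143.6 m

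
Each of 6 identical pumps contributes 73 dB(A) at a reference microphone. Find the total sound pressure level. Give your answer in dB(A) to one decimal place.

N identical incoherent sources raise the level by 10·log₁₀ N.
L_total = 73 + 10·log₁₀(6) = 73 + 7.782 = 80.78 dB(A).

80.8 dB(A)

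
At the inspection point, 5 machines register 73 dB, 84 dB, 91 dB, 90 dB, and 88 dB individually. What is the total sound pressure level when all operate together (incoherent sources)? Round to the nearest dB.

95 dB

Incoherent sources combine by intensity addition: L_total = 10·log₁₀(Σ 10^(L_i/10)).
Σ 10^(L/10) = 10^(73/10) + 10^(84/10) + 10^(91/10) + 10^(90/10) + 10^(88/10) = 3.161e+09.
L_total = 10·log₁₀(3.161e+09) = 95.00 dB.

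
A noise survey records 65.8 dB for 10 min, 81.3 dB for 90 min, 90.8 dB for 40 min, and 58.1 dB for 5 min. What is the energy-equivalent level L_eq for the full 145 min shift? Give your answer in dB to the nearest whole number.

L_eq = 10·log₁₀[(1/T)·Σ tᵢ·10^(Lᵢ/10)] with T = 145 min.
Σ tᵢ·10^(Lᵢ/10) = 10·10^(65.8/10) + 90·10^(81.3/10) + 40·10^(90.8/10) + 5·10^(58.1/10) = 6.027e+10.
L_eq = 10·log₁₀(6.027e+10/145) = 86.19 dB.

86 dB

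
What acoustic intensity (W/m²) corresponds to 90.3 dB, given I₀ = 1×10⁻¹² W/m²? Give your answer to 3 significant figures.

0.00107 W/m²

I = I₀·10^(L/10) = 10⁻¹² × 10^(90.3/10) = 10^(-2.970).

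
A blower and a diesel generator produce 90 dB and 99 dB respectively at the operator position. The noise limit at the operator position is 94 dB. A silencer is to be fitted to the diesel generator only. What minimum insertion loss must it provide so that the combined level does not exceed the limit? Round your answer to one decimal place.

7.2 dB

Everything except the diesel generator sums to 10^(90/10) = 1.000e+09 in linear terms, 90.00 dB.
The limit corresponds to 10^(94/10) = 2.512e+09; subtracting the fixed part leaves 1.512e+09 for the diesel generator, i.e. 91.80 dB.
So the diesel generator must be reduced from 99 to 91.80 dB: IL = 7.20 dB.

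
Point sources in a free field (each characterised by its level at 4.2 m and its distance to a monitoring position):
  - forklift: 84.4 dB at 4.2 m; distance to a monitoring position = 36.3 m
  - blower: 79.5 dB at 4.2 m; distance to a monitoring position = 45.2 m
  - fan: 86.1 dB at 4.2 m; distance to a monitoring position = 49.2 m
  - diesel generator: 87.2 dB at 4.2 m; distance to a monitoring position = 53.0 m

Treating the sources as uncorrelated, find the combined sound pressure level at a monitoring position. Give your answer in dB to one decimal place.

70.3 dB

Apply inverse-square spreading to bring every level to the receiver, then sum 10^(L/10).
forklift: 84.4 − 20·log₁₀(36.3/4.2) = 84.4 − 18.73 = 65.67 dB.
blower: 79.5 − 20·log₁₀(45.2/4.2) = 79.5 − 20.64 = 58.86 dB.
fan: 86.1 − 20·log₁₀(49.2/4.2) = 86.1 − 21.37 = 64.73 dB.
diesel generator: 87.2 − 20·log₁₀(53.0/4.2) = 87.2 − 22.02 = 65.18 dB.
Σ 10^(L/10) = 1.072e+07 → L_total = 10·log₁₀(1.072e+07) = 70.30 dB.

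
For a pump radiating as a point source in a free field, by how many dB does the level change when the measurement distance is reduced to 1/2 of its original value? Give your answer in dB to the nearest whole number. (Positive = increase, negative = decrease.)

Point-source spreading: ΔL = −20·log₁₀(r₂/r₁).
ΔL = −20·log₁₀(0.5) = +6.02 dB.

+6 dB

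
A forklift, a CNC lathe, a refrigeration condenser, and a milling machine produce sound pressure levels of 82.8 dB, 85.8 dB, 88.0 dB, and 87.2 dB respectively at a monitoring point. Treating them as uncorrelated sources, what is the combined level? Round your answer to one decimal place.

Incoherent sources combine by intensity addition: L_total = 10·log₁₀(Σ 10^(L_i/10)).
Σ 10^(L/10) = 10^(82.8/10) + 10^(85.8/10) + 10^(88.0/10) + 10^(87.2/10) = 1.727e+09.
L_total = 10·log₁₀(1.727e+09) = 92.37 dB.

92.4 dB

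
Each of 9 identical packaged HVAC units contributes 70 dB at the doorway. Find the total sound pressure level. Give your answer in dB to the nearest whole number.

L_total = L₁ + 10·log₁₀ N for N identical incoherent sources.
L_total = 70 + 10·log₁₀(9) = 70 + 9.542 = 79.54 dB.

80 dB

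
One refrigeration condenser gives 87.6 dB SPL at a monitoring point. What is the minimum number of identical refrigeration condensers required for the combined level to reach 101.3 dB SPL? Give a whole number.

24

The shortfall is 101.3 − 87.6 = 13.7 dB, and N units add 10·log₁₀ N, so need 10·log₁₀ N ≥ 13.7.
N ≥ 10^(13.7/10) = 23.442, so N = 24.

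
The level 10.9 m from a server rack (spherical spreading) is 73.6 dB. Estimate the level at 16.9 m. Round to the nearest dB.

Point-source attenuation: ΔL = 20·log₁₀(r₂/r₁) = 20·log₁₀(16.9/10.9) = 3.809 dB.
L₂ = 73.6 − 20·log₁₀(16.9/10.9) = 73.6 − 3.809 = 69.79 dB.

70 dB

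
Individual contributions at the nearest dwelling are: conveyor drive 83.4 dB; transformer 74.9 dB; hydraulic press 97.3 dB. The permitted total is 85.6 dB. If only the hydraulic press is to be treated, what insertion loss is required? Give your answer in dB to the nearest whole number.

17 dB

The untreated sources together contribute 10^(83.4/10) + 10^(74.9/10) = 2.497e+08, i.e. 83.97 dB.
The limit corresponds to 10^(85.6/10) = 3.631e+08; subtracting the fixed part leaves 1.134e+08 for the hydraulic press, i.e. 80.55 dB.
Required insertion loss = 97.3 − 80.55 = 16.75 dB.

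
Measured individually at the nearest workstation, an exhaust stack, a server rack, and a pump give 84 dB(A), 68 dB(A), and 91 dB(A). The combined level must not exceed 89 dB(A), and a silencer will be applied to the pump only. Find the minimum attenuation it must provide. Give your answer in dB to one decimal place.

The untreated sources together contribute 10^(84/10) + 10^(68/10) = 2.575e+08, i.e. 84.11 dB(A).
The limit corresponds to 10^(89/10) = 7.943e+08; subtracting the fixed part leaves 5.368e+08 for the pump, i.e. 87.30 dB(A).
Required insertion loss = 91 − 87.30 = 3.70 dB.

3.7 dB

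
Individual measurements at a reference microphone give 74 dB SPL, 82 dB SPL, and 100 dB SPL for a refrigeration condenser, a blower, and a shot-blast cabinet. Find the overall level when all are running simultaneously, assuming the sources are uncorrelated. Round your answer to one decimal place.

100.1 dB SPL

Incoherent sources combine by intensity addition: L_total = 10·log₁₀(Σ 10^(L_i/10)).
Σ 10^(L/10) = 10^(74/10) + 10^(82/10) + 10^(100/10) = 1.018e+10.
L_total = 10·log₁₀(1.018e+10) = 100.08 dB SPL.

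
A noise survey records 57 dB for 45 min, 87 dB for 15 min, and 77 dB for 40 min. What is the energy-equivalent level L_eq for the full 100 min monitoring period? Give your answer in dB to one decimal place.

79.8 dB

L_eq = 10·log₁₀[(1/T)·Σ tᵢ·10^(Lᵢ/10)] with T = 100 min.
Σ tᵢ·10^(Lᵢ/10) = 45·10^(57/10) + 15·10^(87/10) + 40·10^(77/10) = 9.545e+09.
L_eq = 10·log₁₀(9.545e+09/100) = 79.80 dB.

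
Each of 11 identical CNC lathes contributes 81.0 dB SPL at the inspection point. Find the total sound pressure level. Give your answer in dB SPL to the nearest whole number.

91 dB SPL

With 11 equal, uncorrelated contributions the intensity is 11× that of one unit, giving a rise of 10·log₁₀ 11.
L_total = 81.0 + 10·log₁₀(11) = 81.0 + 10.414 = 91.41 dB SPL.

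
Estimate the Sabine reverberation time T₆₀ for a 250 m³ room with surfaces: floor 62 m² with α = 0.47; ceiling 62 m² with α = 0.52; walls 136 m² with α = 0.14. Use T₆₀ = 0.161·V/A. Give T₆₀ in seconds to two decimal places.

0.50 s

A = Σ Sᵢαᵢ = 62·0.47 + 62·0.52 + 136·0.14 = 80.42 m².
T₆₀ = 0.161·V/A = 0.161·250/80.42 = 0.500 s.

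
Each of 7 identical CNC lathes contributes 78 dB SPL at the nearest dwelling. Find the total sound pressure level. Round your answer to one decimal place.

With 7 equal, uncorrelated contributions the intensity is 7× that of one unit, giving a rise of 10·log₁₀ 7.
L_total = 78 + 10·log₁₀(7) = 78 + 8.451 = 86.45 dB SPL.

86.5 dB SPL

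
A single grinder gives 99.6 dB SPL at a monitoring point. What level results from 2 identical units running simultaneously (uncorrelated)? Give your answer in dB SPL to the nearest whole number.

With 2 equal, uncorrelated contributions the intensity is 2× that of one unit, giving a rise of 10·log₁₀ 2.
L_total = 99.6 + 10·log₁₀(2) = 99.6 + 3.010 = 102.61 dB SPL.

103 dB SPL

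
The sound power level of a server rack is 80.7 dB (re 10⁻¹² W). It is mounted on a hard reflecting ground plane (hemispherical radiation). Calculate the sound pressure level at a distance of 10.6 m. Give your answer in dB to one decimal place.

52.2 dB

L_p = L_w − 10·log₁₀(2π·r²) with r = 10.6 m.
2π·r² = 706 m², 10·log₁₀ of that is 28.488 dB.
L_p = 80.7 − 28.488 = 52.21 dB.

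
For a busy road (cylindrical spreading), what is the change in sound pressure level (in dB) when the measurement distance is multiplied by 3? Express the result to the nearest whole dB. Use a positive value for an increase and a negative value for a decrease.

Line-source spreading: ΔL = −10·log₁₀(r₂/r₁).
ΔL = −10·log₁₀(3) = -4.77 dB.

-5 dB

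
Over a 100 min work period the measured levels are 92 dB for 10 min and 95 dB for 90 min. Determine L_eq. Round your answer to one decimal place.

94.8 dB

The energy average is taken in the linear domain: L_eq = 10·log₁₀[(Σ tᵢ·10^(Lᵢ/10))/T], T = 100 min.
Σ tᵢ·10^(Lᵢ/10) = 10·10^(92/10) + 90·10^(95/10) = 3.005e+11.
L_eq = 10·log₁₀(3.005e+11/100) = 94.78 dB.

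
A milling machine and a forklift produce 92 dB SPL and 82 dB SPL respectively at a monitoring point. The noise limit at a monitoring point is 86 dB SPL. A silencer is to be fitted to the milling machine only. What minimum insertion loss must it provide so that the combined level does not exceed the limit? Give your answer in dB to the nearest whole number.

8 dB

Everything except the milling machine sums to 10^(82/10) = 1.585e+08 in linear terms, 82.00 dB SPL.
To meet 86 dB SPL overall, the treated milling machine may contribute at most 10^(86/10) − 1.585e+08 = 2.396e+08, i.e. 83.80 dB SPL.
So the milling machine must be reduced from 92 to 83.80 dB SPL: IL = 8.20 dB.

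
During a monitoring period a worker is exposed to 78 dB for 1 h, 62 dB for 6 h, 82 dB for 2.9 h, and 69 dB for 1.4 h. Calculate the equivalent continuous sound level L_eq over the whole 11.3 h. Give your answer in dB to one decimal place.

L_eq = 10·log₁₀[(1/T)·Σ tᵢ·10^(Lᵢ/10)] with T = 11.3 h.
Σ tᵢ·10^(Lᵢ/10) = 1·10^(78/10) + 6·10^(62/10) + 2.9·10^(82/10) + 1.4·10^(69/10) = 5.433e+08.
L_eq = 10·log₁₀(5.433e+08/11.3) = 76.82 dB.

76.8 dB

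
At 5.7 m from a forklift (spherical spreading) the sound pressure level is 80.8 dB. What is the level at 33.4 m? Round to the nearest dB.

Point-source attenuation: ΔL = 20·log₁₀(r₂/r₁) = 20·log₁₀(33.4/5.7) = 15.357 dB.
L₂ = 80.8 − 20·log₁₀(33.4/5.7) = 80.8 − 15.357 = 65.44 dB.

65 dB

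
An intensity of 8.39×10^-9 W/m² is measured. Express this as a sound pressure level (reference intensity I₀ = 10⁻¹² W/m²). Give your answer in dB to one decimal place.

I/I₀ = 8.39×10^-9/10⁻¹² = 8.39×10^3, and L = 10·log₁₀(I/I₀).
L = 10·(0.9238 + 3) = 39.24 dB.

39.2 dB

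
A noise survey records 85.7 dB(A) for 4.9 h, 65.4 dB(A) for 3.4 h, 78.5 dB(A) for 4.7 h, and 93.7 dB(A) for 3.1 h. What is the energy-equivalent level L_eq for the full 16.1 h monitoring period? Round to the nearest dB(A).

88 dB(A)

L_eq = 10·log₁₀[(1/T)·Σ tᵢ·10^(Lᵢ/10)] with T = 16.1 h.
Σ tᵢ·10^(Lᵢ/10) = 4.9·10^(85.7/10) + 3.4·10^(65.4/10) + 4.7·10^(78.5/10) + 3.1·10^(93.7/10) = 9.432e+09.
L_eq = 10·log₁₀(9.432e+09/16.1) = 87.68 dB(A).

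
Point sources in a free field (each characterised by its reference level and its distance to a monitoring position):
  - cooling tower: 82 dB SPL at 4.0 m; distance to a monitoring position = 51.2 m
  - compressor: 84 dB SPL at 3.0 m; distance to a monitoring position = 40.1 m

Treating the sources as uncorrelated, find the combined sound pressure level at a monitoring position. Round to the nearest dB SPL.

64 dB SPL

Apply inverse-square spreading to bring every level to the receiver, then sum 10^(L/10).
cooling tower: 82 − 20·log₁₀(51.2/4.0) = 82 − 22.14 = 59.86 dB SPL.
compressor: 84 − 20·log₁₀(40.1/3.0) = 84 − 22.52 = 61.48 dB SPL.
Σ 10^(L/10) = 2.373e+06 → L_total = 10·log₁₀(2.373e+06) = 63.75 dB SPL.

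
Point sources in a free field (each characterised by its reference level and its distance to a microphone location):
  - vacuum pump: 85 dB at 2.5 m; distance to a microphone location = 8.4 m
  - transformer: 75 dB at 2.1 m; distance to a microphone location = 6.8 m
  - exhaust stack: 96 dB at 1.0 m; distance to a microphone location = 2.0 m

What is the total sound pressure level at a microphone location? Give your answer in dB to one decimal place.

Apply inverse-square spreading to bring every level to the receiver, then sum 10^(L/10).
vacuum pump: 85 − 20·log₁₀(8.4/2.5) = 85 − 10.53 = 74.47 dB.
transformer: 75 − 20·log₁₀(6.8/2.1) = 75 − 10.21 = 64.79 dB.
exhaust stack: 96 − 20·log₁₀(2.0/1.0) = 96 − 6.02 = 89.98 dB.
Σ 10^(L/10) = 1.026e+09 → L_total = 10·log₁₀(1.026e+09) = 90.11 dB.

90.1 dB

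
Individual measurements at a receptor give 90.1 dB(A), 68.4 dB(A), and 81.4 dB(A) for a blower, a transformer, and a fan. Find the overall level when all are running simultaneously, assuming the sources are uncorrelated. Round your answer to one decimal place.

90.7 dB(A)

Incoherent sources combine by intensity addition: L_total = 10·log₁₀(Σ 10^(L_i/10)).
Σ 10^(L/10) = 10^(90.1/10) + 10^(68.4/10) + 10^(81.4/10) = 1.168e+09.
L_total = 10·log₁₀(1.168e+09) = 90.68 dB(A).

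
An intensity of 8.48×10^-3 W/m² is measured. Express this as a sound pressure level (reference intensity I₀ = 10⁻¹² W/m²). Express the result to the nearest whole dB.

99 dB

L = 10·log₁₀(I/I₀) = 10·log₁₀(8.48×10^-3/10⁻¹²) = 10·log₁₀(8.48×10^9).
L = 10·(0.9284 + 9) = 99.28 dB.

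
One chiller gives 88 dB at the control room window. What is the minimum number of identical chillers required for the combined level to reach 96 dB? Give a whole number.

7

The shortfall is 96 − 88 = 8.0 dB, and N units add 10·log₁₀ N, so need 10·log₁₀ N ≥ 8.0.
N ≥ 10^(8.0/10) = 6.310, so N = 7.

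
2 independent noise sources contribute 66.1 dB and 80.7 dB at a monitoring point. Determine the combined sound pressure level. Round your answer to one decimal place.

80.8 dB

Incoherent sources combine by intensity addition: L_total = 10·log₁₀(Σ 10^(L_i/10)).
Σ 10^(L/10) = 10^(66.1/10) + 10^(80.7/10) = 1.216e+08.
L_total = 10·log₁₀(1.216e+08) = 80.85 dB.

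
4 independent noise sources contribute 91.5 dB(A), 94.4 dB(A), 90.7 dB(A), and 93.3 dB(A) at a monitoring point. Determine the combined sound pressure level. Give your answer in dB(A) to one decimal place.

98.7 dB(A)

Incoherent sources combine by intensity addition: L_total = 10·log₁₀(Σ 10^(L_i/10)).
Σ 10^(L/10) = 10^(91.5/10) + 10^(94.4/10) + 10^(90.7/10) + 10^(93.3/10) = 7.480e+09.
L_total = 10·log₁₀(7.480e+09) = 98.74 dB(A).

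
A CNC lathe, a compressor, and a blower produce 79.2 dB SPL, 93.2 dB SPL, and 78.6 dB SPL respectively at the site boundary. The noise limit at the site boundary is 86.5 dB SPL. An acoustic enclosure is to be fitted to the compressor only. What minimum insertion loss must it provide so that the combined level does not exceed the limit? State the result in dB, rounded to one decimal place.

Everything except the compressor sums to 10^(79.2/10) + 10^(78.6/10) = 1.556e+08 in linear terms, 81.92 dB SPL.
The limit corresponds to 10^(86.5/10) = 4.467e+08; subtracting the fixed part leaves 2.911e+08 for the compressor, i.e. 84.64 dB SPL.
Required insertion loss = 93.2 − 84.64 = 8.56 dB.

8.6 dB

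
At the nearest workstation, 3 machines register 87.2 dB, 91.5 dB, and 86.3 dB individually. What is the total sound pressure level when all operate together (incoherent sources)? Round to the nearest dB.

94 dB

For uncorrelated sources the intensities add, so convert each level to linear form, sum, and take 10·log₁₀ of the total.
Σ 10^(L/10) = 10^(87.2/10) + 10^(91.5/10) + 10^(86.3/10) = 2.364e+09.
L_total = 10·log₁₀(2.364e+09) = 93.74 dB.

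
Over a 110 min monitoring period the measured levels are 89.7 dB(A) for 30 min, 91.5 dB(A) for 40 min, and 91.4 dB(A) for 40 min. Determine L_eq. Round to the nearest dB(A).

Weight each interval's intensity by its duration and average over T = 110 min:
Σ tᵢ·10^(Lᵢ/10) = 30·10^(89.7/10) + 40·10^(91.5/10) + 40·10^(91.4/10) = 1.397e+11.
L_eq = 10·log₁₀(1.397e+11/110) = 91.04 dB(A).

91 dB(A)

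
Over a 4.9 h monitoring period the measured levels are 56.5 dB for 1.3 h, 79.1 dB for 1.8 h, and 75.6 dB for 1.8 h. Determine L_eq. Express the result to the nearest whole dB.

Weight each interval's intensity by its duration and average over T = 4.9 h:
Σ tᵢ·10^(Lᵢ/10) = 1.3·10^(56.5/10) + 1.8·10^(79.1/10) + 1.8·10^(75.6/10) = 2.122e+08.
L_eq = 10·log₁₀(2.122e+08/4.9) = 76.37 dB.

76 dB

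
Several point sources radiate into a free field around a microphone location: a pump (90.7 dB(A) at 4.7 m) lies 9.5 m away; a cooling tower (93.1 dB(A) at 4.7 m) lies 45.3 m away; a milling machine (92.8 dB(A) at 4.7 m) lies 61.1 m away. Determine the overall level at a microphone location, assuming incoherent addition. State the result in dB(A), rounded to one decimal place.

85.1 dB(A)

Propagate each source to the receiver with L = L_ref − 20·log₁₀(r/r_ref), then add intensities.
pump: 90.7 − 20·log₁₀(9.5/4.7) = 90.7 − 6.11 = 84.59 dB(A).
cooling tower: 93.1 − 20·log₁₀(45.3/4.7) = 93.1 − 19.68 = 73.42 dB(A).
milling machine: 92.8 − 20·log₁₀(61.1/4.7) = 92.8 − 22.28 = 70.52 dB(A).
Σ 10^(L/10) = 3.208e+08 → L_total = 10·log₁₀(3.208e+08) = 85.06 dB(A).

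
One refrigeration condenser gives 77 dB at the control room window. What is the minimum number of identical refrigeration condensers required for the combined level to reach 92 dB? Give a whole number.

N identical sources give L₁ + 10·log₁₀ N, so require 10·log₁₀ N ≥ 92 − 77 = 15.0 dB.
N ≥ 10^(15.0/10) = 31.623, so N = 32.

32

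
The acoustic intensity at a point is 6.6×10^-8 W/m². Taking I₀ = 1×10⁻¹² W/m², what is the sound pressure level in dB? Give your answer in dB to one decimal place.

I/I₀ = 6.6×10^-8/10⁻¹² = 6.6×10^4, and L = 10·log₁₀(I/I₀).
L = 10·(0.8195 + 4) = 48.20 dB.

48.2 dB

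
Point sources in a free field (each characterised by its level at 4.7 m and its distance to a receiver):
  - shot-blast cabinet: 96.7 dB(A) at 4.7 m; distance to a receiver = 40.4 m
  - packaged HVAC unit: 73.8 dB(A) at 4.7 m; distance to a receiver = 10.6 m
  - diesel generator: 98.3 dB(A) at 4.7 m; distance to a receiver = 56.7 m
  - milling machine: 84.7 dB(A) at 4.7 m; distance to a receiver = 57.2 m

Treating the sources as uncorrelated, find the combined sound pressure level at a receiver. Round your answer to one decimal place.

80.7 dB(A)

Propagate each source to the receiver with L = L_ref − 20·log₁₀(r/r_ref), then add intensities.
shot-blast cabinet: 96.7 − 20·log₁₀(40.4/4.7) = 96.7 − 18.69 = 78.01 dB(A).
packaged HVAC unit: 73.8 − 20·log₁₀(10.6/4.7) = 73.8 − 7.06 = 66.74 dB(A).
diesel generator: 98.3 − 20·log₁₀(56.7/4.7) = 98.3 − 21.63 = 76.67 dB(A).
milling machine: 84.7 − 20·log₁₀(57.2/4.7) = 84.7 − 21.71 = 62.99 dB(A).
Σ 10^(L/10) = 1.165e+08 → L_total = 10·log₁₀(1.165e+08) = 80.66 dB(A).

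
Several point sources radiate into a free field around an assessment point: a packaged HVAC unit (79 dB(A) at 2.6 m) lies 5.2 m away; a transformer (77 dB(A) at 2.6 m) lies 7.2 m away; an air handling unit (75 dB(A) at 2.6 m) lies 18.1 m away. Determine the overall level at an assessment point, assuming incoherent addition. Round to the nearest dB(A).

Apply inverse-square spreading to bring every level to the receiver, then sum 10^(L/10).
packaged HVAC unit: 79 − 20·log₁₀(5.2/2.6) = 79 − 6.02 = 72.98 dB(A).
transformer: 77 − 20·log₁₀(7.2/2.6) = 77 − 8.85 = 68.15 dB(A).
air handling unit: 75 − 20·log₁₀(18.1/2.6) = 75 − 16.85 = 58.15 dB(A).
Σ 10^(L/10) = 2.705e+07 → L_total = 10·log₁₀(2.705e+07) = 74.32 dB(A).

74 dB(A)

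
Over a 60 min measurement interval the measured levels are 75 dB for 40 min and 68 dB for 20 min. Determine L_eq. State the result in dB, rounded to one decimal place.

73.7 dB

L_eq = 10·log₁₀[(1/T)·Σ tᵢ·10^(Lᵢ/10)] with T = 60 min.
Σ tᵢ·10^(Lᵢ/10) = 40·10^(75/10) + 20·10^(68/10) = 1.391e+09.
L_eq = 10·log₁₀(1.391e+09/60) = 73.65 dB.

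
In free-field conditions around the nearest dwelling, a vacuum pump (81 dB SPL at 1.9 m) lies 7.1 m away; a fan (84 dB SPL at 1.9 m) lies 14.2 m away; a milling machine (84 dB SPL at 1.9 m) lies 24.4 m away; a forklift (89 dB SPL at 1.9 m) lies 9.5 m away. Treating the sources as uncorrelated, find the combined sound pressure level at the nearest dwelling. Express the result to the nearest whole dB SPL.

77 dB SPL

First find each source's level at the receiver (point-source: −20·log₁₀(r/r_ref)), then combine on an intensity basis.
vacuum pump: 81 − 20·log₁₀(7.1/1.9) = 81 − 11.45 = 69.55 dB SPL.
fan: 84 − 20·log₁₀(14.2/1.9) = 84 − 17.47 = 66.53 dB SPL.
milling machine: 84 − 20·log₁₀(24.4/1.9) = 84 − 22.17 = 61.83 dB SPL.
forklift: 89 − 20·log₁₀(9.5/1.9) = 89 − 13.98 = 75.02 dB SPL.
Σ 10^(L/10) = 4.681e+07 → L_total = 10·log₁₀(4.681e+07) = 76.70 dB SPL.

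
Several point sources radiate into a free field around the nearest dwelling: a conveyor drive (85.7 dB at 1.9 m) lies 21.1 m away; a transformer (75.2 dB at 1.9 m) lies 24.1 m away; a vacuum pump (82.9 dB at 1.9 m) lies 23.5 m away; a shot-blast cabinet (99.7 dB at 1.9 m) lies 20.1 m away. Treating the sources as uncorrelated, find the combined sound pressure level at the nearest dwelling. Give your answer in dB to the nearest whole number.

First find each source's level at the receiver (point-source: −20·log₁₀(r/r_ref)), then combine on an intensity basis.
conveyor drive: 85.7 − 20·log₁₀(21.1/1.9) = 85.7 − 20.91 = 64.79 dB.
transformer: 75.2 − 20·log₁₀(24.1/1.9) = 75.2 − 22.07 = 53.13 dB.
vacuum pump: 82.9 − 20·log₁₀(23.5/1.9) = 82.9 − 21.85 = 61.05 dB.
shot-blast cabinet: 99.7 − 20·log₁₀(20.1/1.9) = 99.7 − 20.49 = 79.21 dB.
Σ 10^(L/10) = 8.788e+07 → L_total = 10·log₁₀(8.788e+07) = 79.44 dB.

79 dB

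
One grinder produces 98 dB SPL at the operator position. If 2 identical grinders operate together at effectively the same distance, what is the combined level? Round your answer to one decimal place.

101.0 dB SPL

L_total = L₁ + 10·log₁₀ N for N identical incoherent sources.
L_total = 98 + 10·log₁₀(2) = 98 + 3.010 = 101.01 dB SPL.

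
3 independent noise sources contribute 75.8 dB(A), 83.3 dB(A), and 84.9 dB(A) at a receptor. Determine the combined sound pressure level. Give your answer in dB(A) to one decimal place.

87.5 dB(A)

For uncorrelated sources the intensities add, so convert each level to linear form, sum, and take 10·log₁₀ of the total.
Σ 10^(L/10) = 10^(75.8/10) + 10^(83.3/10) + 10^(84.9/10) = 5.608e+08.
L_total = 10·log₁₀(5.608e+08) = 87.49 dB(A).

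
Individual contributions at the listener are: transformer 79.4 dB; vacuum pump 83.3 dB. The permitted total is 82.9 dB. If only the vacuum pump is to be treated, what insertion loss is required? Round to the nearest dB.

3 dB

Everything except the vacuum pump sums to 10^(79.4/10) = 8.710e+07 in linear terms, 79.40 dB.
The limit corresponds to 10^(82.9/10) = 1.950e+08; subtracting the fixed part leaves 1.079e+08 for the vacuum pump, i.e. 80.33 dB.
Required insertion loss = 83.3 − 80.33 = 2.97 dB.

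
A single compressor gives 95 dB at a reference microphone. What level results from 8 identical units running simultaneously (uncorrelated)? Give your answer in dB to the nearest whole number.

With 8 equal, uncorrelated contributions the intensity is 8× that of one unit, giving a rise of 10·log₁₀ 8.
L_total = 95 + 10·log₁₀(8) = 95 + 9.031 = 104.03 dB.

104 dB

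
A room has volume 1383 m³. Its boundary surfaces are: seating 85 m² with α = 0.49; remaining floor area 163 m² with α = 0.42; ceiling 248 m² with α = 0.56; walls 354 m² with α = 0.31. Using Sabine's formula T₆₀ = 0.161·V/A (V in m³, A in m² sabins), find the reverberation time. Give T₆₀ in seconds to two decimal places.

0.62 s

Total absorption A = 85·0.49 + 163·0.42 + 248·0.56 + 354·0.31 = 358.73 m² sabins.
T₆₀ = 0.161 × 1383 / 358.73 = 0.621 s.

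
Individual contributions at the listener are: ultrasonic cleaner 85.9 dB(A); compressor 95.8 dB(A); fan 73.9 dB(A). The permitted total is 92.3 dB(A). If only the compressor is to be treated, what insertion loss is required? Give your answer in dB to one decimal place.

Everything except the compressor sums to 10^(85.9/10) + 10^(73.9/10) = 4.136e+08 in linear terms, 86.17 dB(A).
The limit corresponds to 10^(92.3/10) = 1.698e+09; subtracting the fixed part leaves 1.285e+09 for the compressor, i.e. 91.09 dB(A).
So the compressor must be reduced from 95.8 to 91.09 dB(A): IL = 4.71 dB.

4.7 dB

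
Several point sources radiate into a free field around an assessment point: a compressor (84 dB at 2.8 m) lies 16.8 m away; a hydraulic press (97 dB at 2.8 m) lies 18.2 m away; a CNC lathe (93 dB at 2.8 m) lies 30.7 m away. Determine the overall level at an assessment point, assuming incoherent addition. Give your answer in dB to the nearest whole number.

82 dB

Propagate each source to the receiver with L = L_ref − 20·log₁₀(r/r_ref), then add intensities.
compressor: 84 − 20·log₁₀(16.8/2.8) = 84 − 15.56 = 68.44 dB.
hydraulic press: 97 − 20·log₁₀(18.2/2.8) = 97 − 16.26 = 80.74 dB.
CNC lathe: 93 − 20·log₁₀(30.7/2.8) = 93 − 20.80 = 72.20 dB.
Σ 10^(L/10) = 1.422e+08 → L_total = 10·log₁₀(1.422e+08) = 81.53 dB.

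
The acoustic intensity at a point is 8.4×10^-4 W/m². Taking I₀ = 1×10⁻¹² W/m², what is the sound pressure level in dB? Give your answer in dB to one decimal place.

I/I₀ = 8.4×10^-4/10⁻¹² = 8.4×10^8, and L = 10·log₁₀(I/I₀).
L = 10·(0.9243 + 8) = 89.24 dB.

89.2 dB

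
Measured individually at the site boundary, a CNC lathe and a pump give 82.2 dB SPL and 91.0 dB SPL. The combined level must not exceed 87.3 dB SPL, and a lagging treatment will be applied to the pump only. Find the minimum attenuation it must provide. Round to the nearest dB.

Fixed contribution from the other source: Σ 10^(L/10) = 10^(82.2/10) = 1.660e+08 (82.20 dB SPL).
The limit corresponds to 10^(87.3/10) = 5.370e+08; subtracting the fixed part leaves 3.711e+08 for the pump, i.e. 85.69 dB SPL.
Required insertion loss = 91.0 − 85.69 = 5.31 dB.

5 dB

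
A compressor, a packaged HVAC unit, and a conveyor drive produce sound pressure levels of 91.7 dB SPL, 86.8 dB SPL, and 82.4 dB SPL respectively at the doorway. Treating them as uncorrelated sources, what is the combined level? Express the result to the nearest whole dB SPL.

For uncorrelated sources the intensities add, so convert each level to linear form, sum, and take 10·log₁₀ of the total.
Σ 10^(L/10) = 10^(91.7/10) + 10^(86.8/10) + 10^(82.4/10) = 2.132e+09.
L_total = 10·log₁₀(2.132e+09) = 93.29 dB SPL.

93 dB SPL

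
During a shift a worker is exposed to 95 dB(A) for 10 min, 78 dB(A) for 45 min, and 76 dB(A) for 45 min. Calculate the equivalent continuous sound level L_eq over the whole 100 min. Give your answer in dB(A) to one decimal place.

85.6 dB(A)

Weight each interval's intensity by its duration and average over T = 100 min:
Σ tᵢ·10^(Lᵢ/10) = 10·10^(95/10) + 45·10^(78/10) + 45·10^(76/10) = 3.625e+10.
L_eq = 10·log₁₀(3.625e+10/100) = 85.59 dB(A).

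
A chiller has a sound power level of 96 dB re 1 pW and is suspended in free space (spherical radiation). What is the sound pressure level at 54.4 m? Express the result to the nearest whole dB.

The power spreads over a sphere of area 4π·r², so L_p = L_w − 10·log₁₀(4π·r²).
4π·r² = 3.719e+04 m², 10·log₁₀ of that is 45.704 dB.
L_p = 96 − 45.704 = 50.30 dB.

50 dB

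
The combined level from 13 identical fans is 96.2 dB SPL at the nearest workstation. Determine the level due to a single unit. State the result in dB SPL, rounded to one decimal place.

85.1 dB SPL

For N identical incoherent sources L_total = L₁ + 10·log₁₀ N, so L₁ = 96.2 − 10·log₁₀(13) = 96.2 − 11.139.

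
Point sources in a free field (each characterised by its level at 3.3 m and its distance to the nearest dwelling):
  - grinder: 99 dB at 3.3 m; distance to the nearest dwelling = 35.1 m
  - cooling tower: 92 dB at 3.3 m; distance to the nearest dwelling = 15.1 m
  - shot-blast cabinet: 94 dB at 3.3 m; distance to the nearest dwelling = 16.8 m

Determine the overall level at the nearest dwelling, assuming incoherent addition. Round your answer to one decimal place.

Apply inverse-square spreading to bring every level to the receiver, then sum 10^(L/10).
grinder: 99 − 20·log₁₀(35.1/3.3) = 99 − 20.54 = 78.46 dB.
cooling tower: 92 − 20·log₁₀(15.1/3.3) = 92 − 13.21 = 78.79 dB.
shot-blast cabinet: 94 − 20·log₁₀(16.8/3.3) = 94 − 14.14 = 79.86 dB.
Σ 10^(L/10) = 2.428e+08 → L_total = 10·log₁₀(2.428e+08) = 83.85 dB.

83.9 dB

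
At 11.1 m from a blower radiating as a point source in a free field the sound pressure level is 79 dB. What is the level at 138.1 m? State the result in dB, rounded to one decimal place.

Point-source attenuation: ΔL = 20·log₁₀(r₂/r₁) = 20·log₁₀(138.1/11.1) = 21.897 dB.
L₂ = 79 − 20·log₁₀(138.1/11.1) = 79 − 21.897 = 57.10 dB.

57.1 dB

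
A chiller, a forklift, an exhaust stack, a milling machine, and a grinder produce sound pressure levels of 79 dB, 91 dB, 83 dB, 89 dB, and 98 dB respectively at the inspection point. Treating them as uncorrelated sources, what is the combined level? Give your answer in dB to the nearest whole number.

99 dB

Incoherent sources combine by intensity addition: L_total = 10·log₁₀(Σ 10^(L_i/10)).
Σ 10^(L/10) = 10^(79/10) + 10^(91/10) + 10^(83/10) + 10^(89/10) + 10^(98/10) = 8.642e+09.
L_total = 10·log₁₀(8.642e+09) = 99.37 dB.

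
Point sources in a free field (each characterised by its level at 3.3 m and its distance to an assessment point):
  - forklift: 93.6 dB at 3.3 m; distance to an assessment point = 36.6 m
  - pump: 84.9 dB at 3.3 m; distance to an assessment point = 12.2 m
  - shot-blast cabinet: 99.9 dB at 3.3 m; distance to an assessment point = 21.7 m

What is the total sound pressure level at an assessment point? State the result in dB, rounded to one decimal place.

84.3 dB

First find each source's level at the receiver (point-source: −20·log₁₀(r/r_ref)), then combine on an intensity basis.
forklift: 93.6 − 20·log₁₀(36.6/3.3) = 93.6 − 20.90 = 72.70 dB.
pump: 84.9 − 20·log₁₀(12.2/3.3) = 84.9 − 11.36 = 73.54 dB.
shot-blast cabinet: 99.9 − 20·log₁₀(21.7/3.3) = 99.9 − 16.36 = 83.54 dB.
Σ 10^(L/10) = 2.672e+08 → L_total = 10·log₁₀(2.672e+08) = 84.27 dB.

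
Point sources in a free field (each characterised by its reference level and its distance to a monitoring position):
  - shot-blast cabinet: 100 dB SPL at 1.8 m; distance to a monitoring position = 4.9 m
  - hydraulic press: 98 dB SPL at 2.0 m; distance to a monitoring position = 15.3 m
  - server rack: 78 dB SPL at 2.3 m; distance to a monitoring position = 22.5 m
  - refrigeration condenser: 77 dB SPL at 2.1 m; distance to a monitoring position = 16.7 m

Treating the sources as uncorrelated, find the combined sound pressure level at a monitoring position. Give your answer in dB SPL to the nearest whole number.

92 dB SPL

First find each source's level at the receiver (point-source: −20·log₁₀(r/r_ref)), then combine on an intensity basis.
shot-blast cabinet: 100 − 20·log₁₀(4.9/1.8) = 100 − 8.70 = 91.30 dB SPL.
hydraulic press: 98 − 20·log₁₀(15.3/2.0) = 98 − 17.67 = 80.33 dB SPL.
server rack: 78 − 20·log₁₀(22.5/2.3) = 78 − 19.81 = 58.19 dB SPL.
refrigeration condenser: 77 − 20·log₁₀(16.7/2.1) = 77 − 18.01 = 58.99 dB SPL.
Σ 10^(L/10) = 1.459e+09 → L_total = 10·log₁₀(1.459e+09) = 91.64 dB SPL.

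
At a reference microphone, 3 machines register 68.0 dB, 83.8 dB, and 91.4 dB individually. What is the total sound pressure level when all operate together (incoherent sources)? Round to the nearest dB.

Incoherent sources combine by intensity addition: L_total = 10·log₁₀(Σ 10^(L_i/10)).
Σ 10^(L/10) = 10^(68.0/10) + 10^(83.8/10) + 10^(91.4/10) = 1.627e+09.
L_total = 10·log₁₀(1.627e+09) = 92.11 dB.

92 dB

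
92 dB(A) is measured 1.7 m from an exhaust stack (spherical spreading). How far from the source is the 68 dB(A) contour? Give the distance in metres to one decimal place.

26.9 m

For a point source L₁ − L₂ = 20·log₁₀(r₂/r₁), so r₂ = r₁·10^((L₁−L₂)/20).
r₂ = 1.7·10^((92−68)/20) = 1.7·10^(24.0/20) = 26.94 m.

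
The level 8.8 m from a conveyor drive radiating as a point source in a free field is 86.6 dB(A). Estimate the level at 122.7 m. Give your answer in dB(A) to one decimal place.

For a point source, L₂ = L₁ − 20·log₁₀(r₂/r₁).
L₂ = 86.6 − 20·log₁₀(122.7/8.8) = 86.6 − 22.887 = 63.71 dB(A).

63.7 dB(A)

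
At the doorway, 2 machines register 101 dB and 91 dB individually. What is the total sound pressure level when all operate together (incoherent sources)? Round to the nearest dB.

101 dB

For uncorrelated sources the intensities add, so convert each level to linear form, sum, and take 10·log₁₀ of the total.
Σ 10^(L/10) = 10^(101/10) + 10^(91/10) = 1.385e+10.
L_total = 10·log₁₀(1.385e+10) = 101.41 dB.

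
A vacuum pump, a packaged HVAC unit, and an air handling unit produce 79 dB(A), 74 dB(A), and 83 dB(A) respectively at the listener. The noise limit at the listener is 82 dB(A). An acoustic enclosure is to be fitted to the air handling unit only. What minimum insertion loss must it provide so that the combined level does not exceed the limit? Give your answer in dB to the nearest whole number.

6 dB

Everything except the air handling unit sums to 10^(79/10) + 10^(74/10) = 1.046e+08 in linear terms, 80.19 dB(A).
The limit corresponds to 10^(82/10) = 1.585e+08; subtracting the fixed part leaves 5.394e+07 for the air handling unit, i.e. 77.32 dB(A).
So the air handling unit must be reduced from 83 to 77.32 dB(A): IL = 5.68 dB.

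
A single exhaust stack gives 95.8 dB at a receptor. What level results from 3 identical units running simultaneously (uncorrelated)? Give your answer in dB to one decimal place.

With 3 equal, uncorrelated contributions the intensity is 3× that of one unit, giving a rise of 10·log₁₀ 3.
L_total = 95.8 + 10·log₁₀(3) = 95.8 + 4.771 = 100.57 dB.

100.6 dB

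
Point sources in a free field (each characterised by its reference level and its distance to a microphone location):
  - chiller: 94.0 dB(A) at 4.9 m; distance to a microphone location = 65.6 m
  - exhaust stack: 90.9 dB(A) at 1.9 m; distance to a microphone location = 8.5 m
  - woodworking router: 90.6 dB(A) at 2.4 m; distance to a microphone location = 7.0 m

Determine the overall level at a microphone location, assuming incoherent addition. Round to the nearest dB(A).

83 dB(A)

Propagate each source to the receiver with L = L_ref − 20·log₁₀(r/r_ref), then add intensities.
chiller: 94.0 − 20·log₁₀(65.6/4.9) = 94.0 − 22.53 = 71.47 dB(A).
exhaust stack: 90.9 − 20·log₁₀(8.5/1.9) = 90.9 − 13.01 = 77.89 dB(A).
woodworking router: 90.6 − 20·log₁₀(7.0/2.4) = 90.6 − 9.30 = 81.30 dB(A).
Σ 10^(L/10) = 2.105e+08 → L_total = 10·log₁₀(2.105e+08) = 83.23 dB(A).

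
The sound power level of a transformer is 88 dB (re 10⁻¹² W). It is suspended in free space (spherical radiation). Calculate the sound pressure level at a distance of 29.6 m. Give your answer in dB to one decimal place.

The power spreads over a sphere of area 4π·r², so L_p = L_w − 10·log₁₀(4π·r²).
4π·r² = 1.101e+04 m², 10·log₁₀ of that is 40.418 dB.
L_p = 88 − 40.418 = 47.58 dB.

47.6 dB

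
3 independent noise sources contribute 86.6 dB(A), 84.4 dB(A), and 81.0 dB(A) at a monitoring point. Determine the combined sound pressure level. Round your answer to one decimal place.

89.3 dB(A)

For uncorrelated sources the intensities add, so convert each level to linear form, sum, and take 10·log₁₀ of the total.
Σ 10^(L/10) = 10^(86.6/10) + 10^(84.4/10) + 10^(81.0/10) = 8.584e+08.
L_total = 10·log₁₀(8.584e+08) = 89.34 dB(A).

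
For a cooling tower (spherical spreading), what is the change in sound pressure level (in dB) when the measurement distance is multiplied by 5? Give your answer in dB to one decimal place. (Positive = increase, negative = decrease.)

-14.0 dB

A point source loses 6 dB per doubling of distance; generally ΔL = −20·log₁₀(r₂/r₁).
ΔL = −20·log₁₀(5) = -13.98 dB.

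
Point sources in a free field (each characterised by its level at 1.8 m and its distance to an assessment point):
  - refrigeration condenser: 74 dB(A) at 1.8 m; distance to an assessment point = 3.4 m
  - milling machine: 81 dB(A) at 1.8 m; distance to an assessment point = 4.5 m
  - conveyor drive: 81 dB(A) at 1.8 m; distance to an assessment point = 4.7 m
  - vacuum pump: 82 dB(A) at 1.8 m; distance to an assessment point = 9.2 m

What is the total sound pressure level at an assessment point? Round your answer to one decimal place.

Propagate each source to the receiver with L = L_ref − 20·log₁₀(r/r_ref), then add intensities.
refrigeration condenser: 74 − 20·log₁₀(3.4/1.8) = 74 − 5.52 = 68.48 dB(A).
milling machine: 81 − 20·log₁₀(4.5/1.8) = 81 − 7.96 = 73.04 dB(A).
conveyor drive: 81 − 20·log₁₀(4.7/1.8) = 81 − 8.34 = 72.66 dB(A).
vacuum pump: 82 − 20·log₁₀(9.2/1.8) = 82 − 14.17 = 67.83 dB(A).
Σ 10^(L/10) = 5.171e+07 → L_total = 10·log₁₀(5.171e+07) = 77.14 dB(A).

77.1 dB(A)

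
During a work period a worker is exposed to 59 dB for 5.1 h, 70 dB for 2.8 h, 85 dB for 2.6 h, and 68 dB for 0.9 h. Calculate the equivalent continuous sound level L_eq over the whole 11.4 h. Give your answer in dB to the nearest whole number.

79 dB

L_eq = 10·log₁₀[(1/T)·Σ tᵢ·10^(Lᵢ/10)] with T = 11.4 h.
Σ tᵢ·10^(Lᵢ/10) = 5.1·10^(59/10) + 2.8·10^(70/10) + 2.6·10^(85/10) + 0.9·10^(68/10) = 8.599e+08.
L_eq = 10·log₁₀(8.599e+08/11.4) = 78.78 dB.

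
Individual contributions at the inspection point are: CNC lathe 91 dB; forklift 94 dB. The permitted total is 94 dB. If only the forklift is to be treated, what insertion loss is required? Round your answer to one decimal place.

3.0 dB

The untreated sources together contribute 10^(91/10) = 1.259e+09, i.e. 91.00 dB.
The limit corresponds to 10^(94/10) = 2.512e+09; subtracting the fixed part leaves 1.253e+09 for the forklift, i.e. 90.98 dB.
So the forklift must be reduced from 94 to 90.98 dB: IL = 3.02 dB.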